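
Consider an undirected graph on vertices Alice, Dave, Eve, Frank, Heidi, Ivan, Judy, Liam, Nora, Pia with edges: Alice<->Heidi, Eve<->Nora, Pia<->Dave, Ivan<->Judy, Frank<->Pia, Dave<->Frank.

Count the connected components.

5

From Alice: component {Alice, Heidi}.
From Dave: component {Dave, Frank, Pia}.
From Eve: component {Eve, Nora}.
From Ivan: component {Ivan, Judy}.
From Liam: component {Liam}.
That's 5 components.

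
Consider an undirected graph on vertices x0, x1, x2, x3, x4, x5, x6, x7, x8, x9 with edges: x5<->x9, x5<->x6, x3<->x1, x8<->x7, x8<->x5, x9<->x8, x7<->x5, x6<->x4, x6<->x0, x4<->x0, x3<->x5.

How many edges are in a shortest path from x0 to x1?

Distance 0: x0.
Distance 1: x4, x6.
Distance 2: x5.
Distance 3: x3, x7, x8, x9.
Distance 4: x1 — contains x1.

4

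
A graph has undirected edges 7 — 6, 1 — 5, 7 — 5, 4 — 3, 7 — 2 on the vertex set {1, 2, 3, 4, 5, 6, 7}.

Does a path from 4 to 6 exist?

Explore from 4.
Distance 1: reach 3.
The search is exhausted without reaching 6; it lies in a different component.

No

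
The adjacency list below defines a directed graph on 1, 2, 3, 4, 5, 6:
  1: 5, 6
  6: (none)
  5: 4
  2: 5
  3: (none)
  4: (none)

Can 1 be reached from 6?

No

6 has no outgoing edges, so nothing is reachable from it.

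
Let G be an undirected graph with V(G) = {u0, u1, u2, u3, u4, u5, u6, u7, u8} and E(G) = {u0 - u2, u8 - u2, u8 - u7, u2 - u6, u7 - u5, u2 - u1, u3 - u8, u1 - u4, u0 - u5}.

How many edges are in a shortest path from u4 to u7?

4

Distance 0: u4.
Distance 1: u1.
Distance 2: u2.
Distance 3: u0, u6, u8.
Distance 4: u3, u5, u7 — contains u7.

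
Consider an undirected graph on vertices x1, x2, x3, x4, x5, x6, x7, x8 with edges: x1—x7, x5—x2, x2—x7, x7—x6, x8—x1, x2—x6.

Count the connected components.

3

From x1: component {x1, x2, x5, x6, x7, x8}.
From x3: component {x3}.
From x4: component {x4}.
That's 3 components.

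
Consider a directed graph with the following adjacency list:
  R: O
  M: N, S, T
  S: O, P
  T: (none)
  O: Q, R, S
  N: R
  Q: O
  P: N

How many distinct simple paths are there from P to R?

P→N→R

1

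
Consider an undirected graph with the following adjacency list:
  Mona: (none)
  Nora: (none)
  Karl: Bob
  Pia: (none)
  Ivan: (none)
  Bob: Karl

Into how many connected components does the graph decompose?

5

From Bob: component {Bob, Karl}.
From Ivan: component {Ivan}.
From Mona: component {Mona}.
From Nora: component {Nora}.
From Pia: component {Pia}.
That's 5 components.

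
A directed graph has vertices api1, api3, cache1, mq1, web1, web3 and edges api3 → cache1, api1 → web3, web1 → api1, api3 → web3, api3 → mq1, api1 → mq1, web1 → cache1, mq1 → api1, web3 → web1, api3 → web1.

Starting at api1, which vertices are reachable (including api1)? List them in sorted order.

Start at api1.
Its neighbours: mq1, web3.
Then their neighbours: web1.
Then next layer: cache1.
Nothing further is reachable.

api1, cache1, mq1, web1, web3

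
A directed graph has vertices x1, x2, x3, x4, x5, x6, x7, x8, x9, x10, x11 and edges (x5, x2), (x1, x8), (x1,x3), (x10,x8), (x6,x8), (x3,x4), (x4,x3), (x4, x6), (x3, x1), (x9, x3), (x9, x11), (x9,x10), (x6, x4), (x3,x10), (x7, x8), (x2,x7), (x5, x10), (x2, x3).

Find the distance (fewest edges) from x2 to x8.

2

Distance 0: x2.
Distance 1: x3, x7.
Distance 2: x1, x4, x8, x10 — contains x8.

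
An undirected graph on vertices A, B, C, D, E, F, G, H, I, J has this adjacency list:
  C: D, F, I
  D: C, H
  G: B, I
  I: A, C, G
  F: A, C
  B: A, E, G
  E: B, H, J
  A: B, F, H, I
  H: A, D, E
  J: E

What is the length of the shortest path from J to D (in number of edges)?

Distance 0: J.
Distance 1: E.
Distance 2: B, H.
Distance 3: A, D, G — contains D.

3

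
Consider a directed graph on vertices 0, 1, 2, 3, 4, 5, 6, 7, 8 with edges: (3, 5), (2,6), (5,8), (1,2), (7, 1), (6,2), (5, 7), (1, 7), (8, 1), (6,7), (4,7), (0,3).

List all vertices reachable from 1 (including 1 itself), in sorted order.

1, 2, 6, 7

Start at 1.
Its neighbours: 2, 7.
Then their neighbours: 6.
Nothing further is reachable.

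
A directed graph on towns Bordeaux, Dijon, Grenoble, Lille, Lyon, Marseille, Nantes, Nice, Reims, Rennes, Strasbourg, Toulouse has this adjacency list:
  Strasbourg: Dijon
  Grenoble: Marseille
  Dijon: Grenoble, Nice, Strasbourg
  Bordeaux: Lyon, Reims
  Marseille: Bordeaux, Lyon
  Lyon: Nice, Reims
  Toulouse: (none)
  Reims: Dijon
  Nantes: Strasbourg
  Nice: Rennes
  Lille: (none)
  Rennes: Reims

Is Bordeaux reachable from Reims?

Yes

Explore from Reims.
Distance 1: reach Dijon.
Distance 2: reach Grenoble, Nice, Strasbourg.
Distance 3: reach Marseille, Rennes.
Distance 4: reach Bordeaux, Lyon.
Found Bordeaux.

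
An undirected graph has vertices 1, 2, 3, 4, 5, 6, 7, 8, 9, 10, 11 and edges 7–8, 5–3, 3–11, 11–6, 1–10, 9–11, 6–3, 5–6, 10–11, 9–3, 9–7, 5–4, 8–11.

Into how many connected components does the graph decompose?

2

From 1: component {1, 3, 4, 5, 6, 7, 8, 9, 10, 11}.
From 2: component {2}.
That's 2 components.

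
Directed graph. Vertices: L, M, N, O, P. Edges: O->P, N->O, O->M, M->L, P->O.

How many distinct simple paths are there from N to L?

N→O→M→L

1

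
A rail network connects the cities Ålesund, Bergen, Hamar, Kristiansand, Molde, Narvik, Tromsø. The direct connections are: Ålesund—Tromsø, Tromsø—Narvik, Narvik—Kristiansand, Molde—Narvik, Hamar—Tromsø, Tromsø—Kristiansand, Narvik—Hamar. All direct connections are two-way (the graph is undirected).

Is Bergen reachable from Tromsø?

Explore from Tromsø.
Distance 1: reach Ålesund, Hamar, Kristiansand, Narvik.
Distance 2: reach Molde.
The search is exhausted without reaching Bergen; it lies in a different component.

No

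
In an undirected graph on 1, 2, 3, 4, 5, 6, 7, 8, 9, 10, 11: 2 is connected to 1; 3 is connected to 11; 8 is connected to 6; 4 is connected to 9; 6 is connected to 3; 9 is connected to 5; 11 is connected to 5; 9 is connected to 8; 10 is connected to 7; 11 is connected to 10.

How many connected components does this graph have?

From 1: component {1, 2}.
From 3: component {3, 4, 5, 6, 7, 8, 9, 10, 11}.
That's 2 components.

2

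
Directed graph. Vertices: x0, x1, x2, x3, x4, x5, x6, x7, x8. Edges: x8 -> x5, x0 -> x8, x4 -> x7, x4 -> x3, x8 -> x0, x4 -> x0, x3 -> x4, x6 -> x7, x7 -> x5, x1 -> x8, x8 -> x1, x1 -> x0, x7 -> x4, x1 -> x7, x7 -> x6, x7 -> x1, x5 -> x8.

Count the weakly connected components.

From x0: component {x0, x1, x3, x4, x5, x6, x7, x8}.
From x2: component {x2}.
That's 2 components.

2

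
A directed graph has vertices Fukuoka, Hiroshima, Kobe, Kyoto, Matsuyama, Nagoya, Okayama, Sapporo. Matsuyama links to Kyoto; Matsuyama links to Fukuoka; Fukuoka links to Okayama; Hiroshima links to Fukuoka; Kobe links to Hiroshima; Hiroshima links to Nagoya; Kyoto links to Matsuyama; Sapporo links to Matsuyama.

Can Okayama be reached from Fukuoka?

Explore from Fukuoka.
Distance 1: reach Okayama.
Found Okayama.

Yes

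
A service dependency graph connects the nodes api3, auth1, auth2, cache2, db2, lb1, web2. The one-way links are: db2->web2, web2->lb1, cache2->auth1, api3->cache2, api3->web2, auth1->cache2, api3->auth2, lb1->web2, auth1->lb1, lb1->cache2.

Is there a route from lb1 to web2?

Yes

Explore from lb1.
Distance 1: reach cache2, web2.
Found web2.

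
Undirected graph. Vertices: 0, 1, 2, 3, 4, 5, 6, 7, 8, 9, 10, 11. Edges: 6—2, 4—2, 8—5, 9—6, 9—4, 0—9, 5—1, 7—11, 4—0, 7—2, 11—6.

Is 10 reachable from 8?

Explore from 8.
Distance 1: reach 5.
Distance 2: reach 1.
The search is exhausted without reaching 10; it lies in a different component.

No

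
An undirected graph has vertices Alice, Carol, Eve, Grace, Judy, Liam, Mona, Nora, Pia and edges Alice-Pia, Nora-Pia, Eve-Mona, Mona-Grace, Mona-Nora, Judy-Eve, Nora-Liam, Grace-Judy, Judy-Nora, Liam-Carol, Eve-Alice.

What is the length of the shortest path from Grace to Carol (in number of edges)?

Distance 0: Grace.
Distance 1: Judy, Mona.
Distance 2: Eve, Nora.
Distance 3: Alice, Liam, Pia.
Distance 4: Carol — contains Carol.

4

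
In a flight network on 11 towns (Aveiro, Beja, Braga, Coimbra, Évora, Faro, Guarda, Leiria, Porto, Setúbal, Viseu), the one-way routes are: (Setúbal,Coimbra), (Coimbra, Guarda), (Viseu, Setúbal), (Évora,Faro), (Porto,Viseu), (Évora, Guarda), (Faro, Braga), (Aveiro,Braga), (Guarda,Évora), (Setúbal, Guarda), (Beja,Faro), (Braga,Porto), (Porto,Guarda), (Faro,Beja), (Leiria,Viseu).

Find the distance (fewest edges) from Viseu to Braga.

Distance 0: Viseu.
Distance 1: Setúbal.
Distance 2: Coimbra, Guarda.
Distance 3: Évora.
Distance 4: Faro.
Distance 5: Beja, Braga — contains Braga.

5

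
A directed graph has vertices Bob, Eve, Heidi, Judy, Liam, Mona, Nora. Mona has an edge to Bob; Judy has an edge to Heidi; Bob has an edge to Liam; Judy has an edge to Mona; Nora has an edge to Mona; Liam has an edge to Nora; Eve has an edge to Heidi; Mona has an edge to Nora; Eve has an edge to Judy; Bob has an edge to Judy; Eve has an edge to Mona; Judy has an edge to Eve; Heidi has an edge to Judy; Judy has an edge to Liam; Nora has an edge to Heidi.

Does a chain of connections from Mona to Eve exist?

Yes

Explore from Mona.
Distance 1: reach Bob, Nora.
Distance 2: reach Heidi, Judy, Liam.
Distance 3: reach Eve.
Found Eve.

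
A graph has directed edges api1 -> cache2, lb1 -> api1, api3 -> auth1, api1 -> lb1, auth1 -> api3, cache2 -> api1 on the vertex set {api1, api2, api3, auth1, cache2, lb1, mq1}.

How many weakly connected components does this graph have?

From api1: component {api1, cache2, lb1}.
From api2: component {api2}.
From api3: component {api3, auth1}.
From mq1: component {mq1}.
That's 4 components.

4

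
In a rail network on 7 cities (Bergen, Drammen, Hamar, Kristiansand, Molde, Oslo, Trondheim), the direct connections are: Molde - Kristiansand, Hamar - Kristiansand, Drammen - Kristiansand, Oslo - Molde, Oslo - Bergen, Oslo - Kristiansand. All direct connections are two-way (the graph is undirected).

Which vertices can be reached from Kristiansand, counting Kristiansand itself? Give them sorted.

Bergen, Drammen, Hamar, Kristiansand, Molde, Oslo

Start at Kristiansand.
Its neighbours: Drammen, Hamar, Molde, Oslo.
Then their neighbours: Bergen.
Nothing further is reachable.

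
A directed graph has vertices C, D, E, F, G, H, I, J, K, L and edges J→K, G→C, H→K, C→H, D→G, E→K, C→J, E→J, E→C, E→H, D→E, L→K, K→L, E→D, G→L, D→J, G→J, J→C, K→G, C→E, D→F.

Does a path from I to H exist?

I has no outgoing edges, so nothing is reachable from it.

No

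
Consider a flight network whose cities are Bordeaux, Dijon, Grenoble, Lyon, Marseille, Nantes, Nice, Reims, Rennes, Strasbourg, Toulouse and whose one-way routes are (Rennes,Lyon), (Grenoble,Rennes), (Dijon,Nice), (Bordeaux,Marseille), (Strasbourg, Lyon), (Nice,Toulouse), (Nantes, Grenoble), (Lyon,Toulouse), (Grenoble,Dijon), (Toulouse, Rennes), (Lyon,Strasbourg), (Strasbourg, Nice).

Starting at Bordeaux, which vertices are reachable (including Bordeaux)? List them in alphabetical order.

Start at Bordeaux.
Its neighbours: Marseille.
Nothing further is reachable.

Bordeaux, Marseille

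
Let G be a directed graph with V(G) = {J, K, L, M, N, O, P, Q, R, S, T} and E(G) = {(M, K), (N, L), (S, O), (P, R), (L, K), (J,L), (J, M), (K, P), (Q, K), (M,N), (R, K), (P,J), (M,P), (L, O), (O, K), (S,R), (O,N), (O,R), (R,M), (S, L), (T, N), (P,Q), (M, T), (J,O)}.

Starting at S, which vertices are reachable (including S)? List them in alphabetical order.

J, K, L, M, N, O, P, Q, R, S, T

Start at S.
Its neighbours: L, O, R.
Then their neighbours: K, M, N.
Then next layer: P, T.
Then next layer: J, Q.
Every vertex is now reached.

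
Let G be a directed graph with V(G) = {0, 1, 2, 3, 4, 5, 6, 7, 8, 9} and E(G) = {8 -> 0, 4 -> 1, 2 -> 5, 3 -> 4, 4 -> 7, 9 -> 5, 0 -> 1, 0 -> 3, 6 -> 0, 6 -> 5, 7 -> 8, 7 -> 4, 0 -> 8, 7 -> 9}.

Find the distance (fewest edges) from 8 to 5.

Distance 0: 8.
Distance 1: 0.
Distance 2: 1, 3.
Distance 3: 4.
Distance 4: 7.
Distance 5: 9.
Distance 6: 5 — contains 5.

6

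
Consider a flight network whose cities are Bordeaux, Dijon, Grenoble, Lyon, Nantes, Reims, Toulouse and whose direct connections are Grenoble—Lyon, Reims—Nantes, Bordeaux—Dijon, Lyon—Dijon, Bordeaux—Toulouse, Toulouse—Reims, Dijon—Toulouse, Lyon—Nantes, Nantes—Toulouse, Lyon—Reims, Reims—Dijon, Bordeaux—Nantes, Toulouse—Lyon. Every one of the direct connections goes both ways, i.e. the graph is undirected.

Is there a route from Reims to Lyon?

Yes

Explore from Reims.
Distance 1: reach Dijon, Lyon, Nantes, Toulouse.
Found Lyon.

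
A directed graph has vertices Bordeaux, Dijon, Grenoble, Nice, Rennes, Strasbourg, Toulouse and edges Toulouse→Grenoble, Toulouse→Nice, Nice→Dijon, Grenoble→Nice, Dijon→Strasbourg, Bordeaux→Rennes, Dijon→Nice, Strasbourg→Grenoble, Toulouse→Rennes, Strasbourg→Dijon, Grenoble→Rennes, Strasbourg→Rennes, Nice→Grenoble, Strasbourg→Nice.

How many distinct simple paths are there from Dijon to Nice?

Dijon→Nice
Dijon→Strasbourg→Grenoble→Nice
Dijon→Strasbourg→Nice

3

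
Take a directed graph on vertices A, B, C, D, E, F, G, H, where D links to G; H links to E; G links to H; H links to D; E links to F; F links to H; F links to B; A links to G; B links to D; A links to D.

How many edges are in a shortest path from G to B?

Distance 0: G.
Distance 1: H.
Distance 2: D, E.
Distance 3: F.
Distance 4: B — contains B.

4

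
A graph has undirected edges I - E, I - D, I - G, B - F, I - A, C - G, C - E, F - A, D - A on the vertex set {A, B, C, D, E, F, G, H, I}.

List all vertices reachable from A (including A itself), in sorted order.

Start at A.
Its neighbours: D, F, I.
Then their neighbours: B, E, G.
Then next layer: C.
Nothing further is reachable.

A, B, C, D, E, F, G, I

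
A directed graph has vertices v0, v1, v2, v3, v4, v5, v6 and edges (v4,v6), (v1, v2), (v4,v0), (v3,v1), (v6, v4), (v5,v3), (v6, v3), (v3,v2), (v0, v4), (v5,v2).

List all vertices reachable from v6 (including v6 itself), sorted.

v0, v1, v2, v3, v4, v6

Start at v6.
Its neighbours: v3, v4.
Then their neighbours: v0, v1, v2.
Nothing further is reachable.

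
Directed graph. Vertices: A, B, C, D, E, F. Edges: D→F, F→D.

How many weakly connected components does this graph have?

5

From A: component {A}.
From B: component {B}.
From C: component {C}.
From D: component {D, F}.
From E: component {E}.
That's 5 components.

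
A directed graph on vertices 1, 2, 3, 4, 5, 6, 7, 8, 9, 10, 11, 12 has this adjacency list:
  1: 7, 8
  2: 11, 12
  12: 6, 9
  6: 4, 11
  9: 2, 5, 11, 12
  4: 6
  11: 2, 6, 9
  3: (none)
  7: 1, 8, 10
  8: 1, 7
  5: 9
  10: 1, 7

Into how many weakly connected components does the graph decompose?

From 1: component {1, 7, 8, 10}.
From 2: component {2, 4, 5, 6, 9, 11, 12}.
From 3: component {3}.
That's 3 components.

3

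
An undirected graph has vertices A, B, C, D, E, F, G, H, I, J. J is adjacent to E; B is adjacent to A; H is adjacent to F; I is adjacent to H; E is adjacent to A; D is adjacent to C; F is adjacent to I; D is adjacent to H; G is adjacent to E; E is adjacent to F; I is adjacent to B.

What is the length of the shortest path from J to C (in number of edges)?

Distance 0: J.
Distance 1: E.
Distance 2: A, F, G.
Distance 3: B, H, I.
Distance 4: D.
Distance 5: C — contains C.

5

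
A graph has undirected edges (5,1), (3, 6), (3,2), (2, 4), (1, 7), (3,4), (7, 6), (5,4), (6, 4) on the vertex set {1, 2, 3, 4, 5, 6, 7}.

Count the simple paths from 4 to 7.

4–2–3–6–7
4–3–6–7
4–5–1–7
4–6–7

4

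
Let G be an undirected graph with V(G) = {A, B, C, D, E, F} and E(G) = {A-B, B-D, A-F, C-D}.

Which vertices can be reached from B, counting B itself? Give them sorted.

Start at B.
Its neighbours: A, D.
Then their neighbours: C, F.
Nothing further is reachable.

A, B, C, D, F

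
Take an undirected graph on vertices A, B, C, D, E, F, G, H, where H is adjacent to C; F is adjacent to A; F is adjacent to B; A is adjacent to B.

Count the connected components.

5

From A: component {A, B, F}.
From C: component {C, H}.
From D: component {D}.
From E: component {E}.
From G: component {G}.
That's 5 components.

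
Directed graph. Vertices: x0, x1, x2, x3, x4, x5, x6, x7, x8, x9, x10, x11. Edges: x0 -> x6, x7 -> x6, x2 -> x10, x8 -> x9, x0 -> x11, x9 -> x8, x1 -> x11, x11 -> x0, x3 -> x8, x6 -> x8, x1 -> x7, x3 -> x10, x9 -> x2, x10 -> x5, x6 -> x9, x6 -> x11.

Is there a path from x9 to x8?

Explore from x9.
Distance 1: reach x2, x8.
Found x8.

Yes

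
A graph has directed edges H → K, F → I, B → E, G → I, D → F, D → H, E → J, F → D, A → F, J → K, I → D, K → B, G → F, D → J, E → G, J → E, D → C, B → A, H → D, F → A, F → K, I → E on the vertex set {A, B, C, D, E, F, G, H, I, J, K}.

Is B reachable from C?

C has no outgoing edges, so nothing is reachable from it.

No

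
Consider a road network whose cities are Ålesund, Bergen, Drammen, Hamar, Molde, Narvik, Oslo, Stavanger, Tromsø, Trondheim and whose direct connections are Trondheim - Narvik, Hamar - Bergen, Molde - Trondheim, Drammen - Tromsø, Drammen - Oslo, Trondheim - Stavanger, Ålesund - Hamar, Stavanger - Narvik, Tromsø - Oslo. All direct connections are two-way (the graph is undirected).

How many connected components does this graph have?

From Ålesund: component {Ålesund, Bergen, Hamar}.
From Drammen: component {Drammen, Oslo, Tromsø}.
From Molde: component {Molde, Narvik, Stavanger, Trondheim}.
That's 3 components.

3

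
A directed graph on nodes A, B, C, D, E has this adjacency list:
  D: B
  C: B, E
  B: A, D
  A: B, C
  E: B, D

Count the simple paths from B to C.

1

B→A→C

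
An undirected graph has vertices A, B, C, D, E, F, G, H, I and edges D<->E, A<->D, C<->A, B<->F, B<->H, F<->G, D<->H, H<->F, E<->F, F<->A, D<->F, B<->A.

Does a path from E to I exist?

Explore from E.
Distance 1: reach D, F.
Distance 2: reach A, B, G, H.
Distance 3: reach C.
The search is exhausted without reaching I; it lies in a different component.

No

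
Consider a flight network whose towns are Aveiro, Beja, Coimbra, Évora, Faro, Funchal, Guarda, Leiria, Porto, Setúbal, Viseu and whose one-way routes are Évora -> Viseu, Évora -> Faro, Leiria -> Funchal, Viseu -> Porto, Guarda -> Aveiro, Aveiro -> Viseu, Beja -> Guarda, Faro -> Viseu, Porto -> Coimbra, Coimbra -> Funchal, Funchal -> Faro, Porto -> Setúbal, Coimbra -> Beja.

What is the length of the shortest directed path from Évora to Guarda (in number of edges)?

5

Distance 0: Évora.
Distance 1: Faro, Viseu.
Distance 2: Porto.
Distance 3: Coimbra, Setúbal.
Distance 4: Beja, Funchal.
Distance 5: Guarda — contains Guarda.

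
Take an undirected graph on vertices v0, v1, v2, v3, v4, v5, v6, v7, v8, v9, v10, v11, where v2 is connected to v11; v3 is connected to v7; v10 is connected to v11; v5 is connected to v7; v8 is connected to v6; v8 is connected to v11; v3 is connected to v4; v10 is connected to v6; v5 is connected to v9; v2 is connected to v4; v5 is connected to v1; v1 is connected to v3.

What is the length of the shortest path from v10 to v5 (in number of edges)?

Distance 0: v10.
Distance 1: v6, v11.
Distance 2: v2, v8.
Distance 3: v4.
Distance 4: v3.
Distance 5: v1, v7.
Distance 6: v5 — contains v5.

6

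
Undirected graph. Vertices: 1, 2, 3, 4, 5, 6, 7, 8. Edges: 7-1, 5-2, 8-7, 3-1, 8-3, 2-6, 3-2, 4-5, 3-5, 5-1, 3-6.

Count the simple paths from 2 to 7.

10

2–3–1–7
2–3–5–1–7
2–3–8–7
2–5–1–3–8–7
2–5–1–7
2–5–3–1–7
2–5–3–8–7
2–6–3–1–7
2–6–3–5–1–7
2–6–3–8–7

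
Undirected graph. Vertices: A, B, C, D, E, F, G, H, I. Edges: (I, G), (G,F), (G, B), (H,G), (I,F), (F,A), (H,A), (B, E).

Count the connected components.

From A: component {A, B, E, F, G, H, I}.
From C: component {C}.
From D: component {D}.
That's 3 components.

3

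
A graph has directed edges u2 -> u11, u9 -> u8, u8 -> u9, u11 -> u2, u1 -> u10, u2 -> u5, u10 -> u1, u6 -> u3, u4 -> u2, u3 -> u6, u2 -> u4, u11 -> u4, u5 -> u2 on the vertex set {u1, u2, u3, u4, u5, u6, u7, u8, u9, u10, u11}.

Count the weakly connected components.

5

From u1: component {u1, u10}.
From u2: component {u2, u4, u5, u11}.
From u3: component {u3, u6}.
From u7: component {u7}.
From u8: component {u8, u9}.
That's 5 components.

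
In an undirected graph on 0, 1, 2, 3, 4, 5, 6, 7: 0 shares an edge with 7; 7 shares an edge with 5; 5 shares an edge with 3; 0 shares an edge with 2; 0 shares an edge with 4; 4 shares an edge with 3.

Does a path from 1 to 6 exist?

1 has no edges, so nothing is reachable from it.

No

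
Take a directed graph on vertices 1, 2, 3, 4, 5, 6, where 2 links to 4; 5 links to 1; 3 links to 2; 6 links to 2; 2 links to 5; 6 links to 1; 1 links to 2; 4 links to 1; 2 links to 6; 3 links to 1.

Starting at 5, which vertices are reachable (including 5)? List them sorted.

1, 2, 4, 5, 6

Start at 5.
Its neighbours: 1.
Then their neighbours: 2.
Then next layer: 4, 6.
Nothing further is reachable.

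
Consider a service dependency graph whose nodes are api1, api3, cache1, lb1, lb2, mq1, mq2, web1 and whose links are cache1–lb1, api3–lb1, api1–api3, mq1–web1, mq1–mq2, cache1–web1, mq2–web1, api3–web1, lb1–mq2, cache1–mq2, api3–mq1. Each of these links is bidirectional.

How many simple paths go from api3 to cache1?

api3–lb1–cache1
api3–lb1–mq2–cache1
api3–lb1–mq2–mq1–web1–cache1
api3–lb1–mq2–web1–cache1
api3–mq1–mq2–cache1
api3–mq1–mq2–lb1–cache1
api3–mq1–mq2–web1–cache1
api3–mq1–web1–cache1
api3–mq1–web1–mq2–cache1
api3–mq1–web1–mq2–lb1–cache1
api3–web1–cache1
api3–web1–mq1–mq2–cache1
api3–web1–mq1–mq2–lb1–cache1
api3–web1–mq2–cache1
api3–web1–mq2–lb1–cache1

15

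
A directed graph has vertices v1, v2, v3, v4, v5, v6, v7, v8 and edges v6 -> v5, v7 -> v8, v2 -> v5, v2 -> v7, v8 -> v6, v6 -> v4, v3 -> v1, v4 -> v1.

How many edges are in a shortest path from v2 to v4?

4

Distance 0: v2.
Distance 1: v5, v7.
Distance 2: v8.
Distance 3: v6.
Distance 4: v4 — contains v4.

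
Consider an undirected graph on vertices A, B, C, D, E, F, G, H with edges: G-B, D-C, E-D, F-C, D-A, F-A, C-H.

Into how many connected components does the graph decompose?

2

From A: component {A, C, D, E, F, H}.
From B: component {B, G}.
That's 2 components.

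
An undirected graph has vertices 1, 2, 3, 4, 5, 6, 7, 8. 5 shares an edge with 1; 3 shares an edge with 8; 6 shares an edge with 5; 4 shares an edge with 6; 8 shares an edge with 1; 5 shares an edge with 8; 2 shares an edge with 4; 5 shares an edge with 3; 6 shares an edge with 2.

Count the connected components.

From 1: component {1, 2, 3, 4, 5, 6, 8}.
From 7: component {7}.
That's 2 components.

2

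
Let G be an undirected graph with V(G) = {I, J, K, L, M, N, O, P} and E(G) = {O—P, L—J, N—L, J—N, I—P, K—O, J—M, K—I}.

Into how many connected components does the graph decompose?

2

From I: component {I, K, O, P}.
From J: component {J, L, M, N}.
That's 2 components.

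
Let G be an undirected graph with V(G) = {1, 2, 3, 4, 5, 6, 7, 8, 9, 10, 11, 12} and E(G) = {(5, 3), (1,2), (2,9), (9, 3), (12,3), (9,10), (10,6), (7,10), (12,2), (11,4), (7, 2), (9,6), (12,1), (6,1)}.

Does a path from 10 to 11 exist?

No

Explore from 10.
Distance 1: reach 6, 7, 9.
Distance 2: reach 1, 2, 3.
Distance 3: reach 5, 12.
The search is exhausted without reaching 11; it lies in a different component.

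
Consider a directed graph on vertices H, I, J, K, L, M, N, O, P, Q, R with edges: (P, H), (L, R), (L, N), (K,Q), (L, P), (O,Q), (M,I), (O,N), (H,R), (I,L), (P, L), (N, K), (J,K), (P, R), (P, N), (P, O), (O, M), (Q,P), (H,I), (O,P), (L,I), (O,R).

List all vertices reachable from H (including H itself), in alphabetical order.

H, I, K, L, M, N, O, P, Q, R

Start at H.
Its neighbours: I, R.
Then their neighbours: L.
Then next layer: N, P.
Then next layer: K, O.
Then next layer: M, Q.
Nothing further is reachable.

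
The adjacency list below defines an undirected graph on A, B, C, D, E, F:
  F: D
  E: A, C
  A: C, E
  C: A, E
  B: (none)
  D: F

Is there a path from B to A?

No

B has no edges, so nothing is reachable from it.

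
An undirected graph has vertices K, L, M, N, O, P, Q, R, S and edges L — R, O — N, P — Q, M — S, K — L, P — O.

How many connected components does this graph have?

3

From K: component {K, L, R}.
From M: component {M, S}.
From N: component {N, O, P, Q}.
That's 3 components.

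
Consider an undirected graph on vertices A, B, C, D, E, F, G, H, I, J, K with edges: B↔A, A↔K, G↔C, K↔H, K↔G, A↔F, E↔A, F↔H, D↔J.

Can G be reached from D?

No

Explore from D.
Distance 1: reach J.
The search is exhausted without reaching G; it lies in a different component.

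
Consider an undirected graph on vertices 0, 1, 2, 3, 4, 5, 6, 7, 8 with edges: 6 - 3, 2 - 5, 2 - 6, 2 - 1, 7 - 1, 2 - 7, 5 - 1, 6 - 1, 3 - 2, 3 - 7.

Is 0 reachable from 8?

No

8 has no edges, so nothing is reachable from it.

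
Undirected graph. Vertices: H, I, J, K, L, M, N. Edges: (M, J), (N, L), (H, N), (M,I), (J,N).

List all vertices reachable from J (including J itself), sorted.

Start at J.
Its neighbours: M, N.
Then their neighbours: H, I, L.
Nothing further is reachable.

H, I, J, L, M, N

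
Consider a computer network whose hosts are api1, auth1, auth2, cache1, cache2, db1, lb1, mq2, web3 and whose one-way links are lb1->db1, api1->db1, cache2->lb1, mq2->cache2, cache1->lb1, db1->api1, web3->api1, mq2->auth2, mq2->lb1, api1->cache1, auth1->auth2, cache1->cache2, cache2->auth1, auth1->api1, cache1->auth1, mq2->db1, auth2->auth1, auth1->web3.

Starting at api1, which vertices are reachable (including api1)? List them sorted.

api1, auth1, auth2, cache1, cache2, db1, lb1, web3

Start at api1.
Its neighbours: cache1, db1.
Then their neighbours: auth1, cache2, lb1.
Then next layer: auth2, web3.
Nothing further is reachable.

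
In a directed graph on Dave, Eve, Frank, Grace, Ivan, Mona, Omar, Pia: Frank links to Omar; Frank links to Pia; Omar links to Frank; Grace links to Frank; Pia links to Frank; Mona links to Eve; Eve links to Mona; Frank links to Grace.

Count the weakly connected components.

From Dave: component {Dave}.
From Eve: component {Eve, Mona}.
From Frank: component {Frank, Grace, Omar, Pia}.
From Ivan: component {Ivan}.
That's 4 components.

4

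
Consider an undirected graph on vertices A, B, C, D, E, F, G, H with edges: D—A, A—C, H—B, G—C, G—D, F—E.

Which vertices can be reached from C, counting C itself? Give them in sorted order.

A, C, D, G

Start at C.
Its neighbours: A, G.
Then their neighbours: D.
Nothing further is reachable.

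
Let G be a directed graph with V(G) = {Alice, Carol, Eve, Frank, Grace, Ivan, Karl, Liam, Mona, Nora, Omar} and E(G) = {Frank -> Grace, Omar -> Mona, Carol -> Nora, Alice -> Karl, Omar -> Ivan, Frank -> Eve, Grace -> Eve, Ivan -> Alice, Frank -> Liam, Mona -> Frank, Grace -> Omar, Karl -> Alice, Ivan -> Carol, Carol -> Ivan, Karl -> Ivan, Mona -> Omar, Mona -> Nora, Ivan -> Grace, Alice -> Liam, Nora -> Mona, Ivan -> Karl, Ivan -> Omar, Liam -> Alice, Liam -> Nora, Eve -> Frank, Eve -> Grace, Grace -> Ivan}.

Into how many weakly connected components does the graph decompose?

1

From Alice: component {Alice, Carol, Eve, Frank, Grace, Ivan, Karl, Liam, Mona, Nora, Omar}.
That's 1 component.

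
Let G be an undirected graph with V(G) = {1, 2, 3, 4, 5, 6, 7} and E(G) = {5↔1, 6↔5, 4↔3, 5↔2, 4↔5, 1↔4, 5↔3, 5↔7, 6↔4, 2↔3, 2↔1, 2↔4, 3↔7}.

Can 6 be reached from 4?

Explore from 4.
Distance 1: reach 1, 2, 3, 5, 6.
Found 6.

Yes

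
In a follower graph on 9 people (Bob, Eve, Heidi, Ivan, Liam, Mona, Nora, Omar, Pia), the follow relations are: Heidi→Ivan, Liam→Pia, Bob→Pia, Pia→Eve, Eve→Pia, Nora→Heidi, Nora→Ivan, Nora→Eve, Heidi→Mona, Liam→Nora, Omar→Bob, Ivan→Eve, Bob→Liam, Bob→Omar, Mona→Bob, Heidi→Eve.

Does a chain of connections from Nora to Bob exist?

Explore from Nora.
Distance 1: reach Eve, Heidi, Ivan.
Distance 2: reach Mona, Pia.
Distance 3: reach Bob.
Found Bob.

Yes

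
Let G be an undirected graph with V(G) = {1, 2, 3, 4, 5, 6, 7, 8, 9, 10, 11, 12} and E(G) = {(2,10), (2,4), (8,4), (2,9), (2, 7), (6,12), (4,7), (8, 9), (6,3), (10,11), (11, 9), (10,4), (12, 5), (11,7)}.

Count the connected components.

3

From 1: component {1}.
From 2: component {2, 4, 7, 8, 9, 10, 11}.
From 3: component {3, 5, 6, 12}.
That's 3 components.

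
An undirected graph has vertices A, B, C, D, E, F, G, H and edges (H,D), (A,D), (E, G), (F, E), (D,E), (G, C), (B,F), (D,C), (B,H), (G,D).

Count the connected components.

From A: component {A, B, C, D, E, F, G, H}.
That's 1 component.

1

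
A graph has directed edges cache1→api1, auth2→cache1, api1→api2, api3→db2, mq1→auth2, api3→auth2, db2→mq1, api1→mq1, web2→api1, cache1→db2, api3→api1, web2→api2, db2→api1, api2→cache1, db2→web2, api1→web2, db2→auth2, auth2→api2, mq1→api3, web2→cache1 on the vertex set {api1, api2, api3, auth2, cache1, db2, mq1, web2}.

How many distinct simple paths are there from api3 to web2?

api3→api1→api2→cache1→db2→web2
api3→api1→mq1→auth2→api2→cache1→db2→web2
api3→api1→mq1→auth2→cache1→db2→web2
api3→api1→web2
api3→auth2→api2→cache1→api1→web2
api3→auth2→api2→cache1→db2→api1→web2
api3→auth2→api2→cache1→db2→web2
api3→auth2→cache1→api1→web2
... and 8 more.

16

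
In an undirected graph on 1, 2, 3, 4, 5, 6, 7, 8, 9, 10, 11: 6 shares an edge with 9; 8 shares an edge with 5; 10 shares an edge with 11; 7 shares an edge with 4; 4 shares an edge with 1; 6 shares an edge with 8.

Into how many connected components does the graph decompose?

5

From 1: component {1, 4, 7}.
From 2: component {2}.
From 3: component {3}.
From 5: component {5, 6, 8, 9}.
From 10: component {10, 11}.
That's 5 components.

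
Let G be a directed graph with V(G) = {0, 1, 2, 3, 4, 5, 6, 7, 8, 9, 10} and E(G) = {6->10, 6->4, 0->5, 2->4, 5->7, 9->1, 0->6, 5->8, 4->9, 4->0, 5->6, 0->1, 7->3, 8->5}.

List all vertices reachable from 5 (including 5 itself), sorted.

Start at 5.
Its neighbours: 6, 7, 8.
Then their neighbours: 3, 4, 10.
Then next layer: 0, 9.
Then next layer: 1.
Nothing further is reachable.

0, 1, 3, 4, 5, 6, 7, 8, 9, 10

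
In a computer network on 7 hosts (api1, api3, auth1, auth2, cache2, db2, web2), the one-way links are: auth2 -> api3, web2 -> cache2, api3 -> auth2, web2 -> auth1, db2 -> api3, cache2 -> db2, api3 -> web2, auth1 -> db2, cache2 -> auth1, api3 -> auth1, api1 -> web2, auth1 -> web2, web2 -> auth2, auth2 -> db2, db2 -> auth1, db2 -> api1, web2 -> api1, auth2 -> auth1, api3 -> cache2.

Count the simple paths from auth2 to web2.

auth2→api3→auth1→db2→api1→web2
auth2→api3→auth1→web2
auth2→api3→cache2→auth1→db2→api1→web2
auth2→api3→cache2→auth1→web2
auth2→api3→cache2→db2→api1→web2
auth2→api3→cache2→db2→auth1→web2
auth2→api3→web2
auth2→auth1→db2→api1→web2
auth2→auth1→db2→api3→web2
auth2→auth1→web2
auth2→db2→api1→web2
auth2→db2→api3→auth1→web2
auth2→db2→api3→cache2→auth1→web2
auth2→db2→api3→web2
auth2→db2→auth1→web2

15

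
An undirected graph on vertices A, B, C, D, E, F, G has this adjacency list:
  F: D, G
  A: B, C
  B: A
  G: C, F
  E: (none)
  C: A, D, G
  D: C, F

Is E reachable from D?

Explore from D.
Distance 1: reach C, F.
Distance 2: reach A, G.
Distance 3: reach B.
The search is exhausted without reaching E; it lies in a different component.

No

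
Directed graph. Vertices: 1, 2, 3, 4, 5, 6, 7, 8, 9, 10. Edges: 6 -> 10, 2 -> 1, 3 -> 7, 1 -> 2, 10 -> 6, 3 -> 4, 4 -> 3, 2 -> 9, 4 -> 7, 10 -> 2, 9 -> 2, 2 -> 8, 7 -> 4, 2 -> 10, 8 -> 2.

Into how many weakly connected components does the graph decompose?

From 1: component {1, 2, 6, 8, 9, 10}.
From 3: component {3, 4, 7}.
From 5: component {5}.
That's 3 components.

3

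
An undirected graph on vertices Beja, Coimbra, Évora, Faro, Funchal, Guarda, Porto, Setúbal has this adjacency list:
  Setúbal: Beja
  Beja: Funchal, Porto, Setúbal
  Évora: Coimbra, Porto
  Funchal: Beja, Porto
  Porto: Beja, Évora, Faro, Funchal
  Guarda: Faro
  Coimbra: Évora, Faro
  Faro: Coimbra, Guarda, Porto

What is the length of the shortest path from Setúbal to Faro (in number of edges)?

Distance 0: Setúbal.
Distance 1: Beja.
Distance 2: Funchal, Porto.
Distance 3: Évora, Faro — contains Faro.

3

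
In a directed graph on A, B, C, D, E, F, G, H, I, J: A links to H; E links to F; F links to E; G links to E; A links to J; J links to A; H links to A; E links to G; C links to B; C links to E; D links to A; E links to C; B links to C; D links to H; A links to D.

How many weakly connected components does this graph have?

From A: component {A, D, H, J}.
From B: component {B, C, E, F, G}.
From I: component {I}.
That's 3 components.

3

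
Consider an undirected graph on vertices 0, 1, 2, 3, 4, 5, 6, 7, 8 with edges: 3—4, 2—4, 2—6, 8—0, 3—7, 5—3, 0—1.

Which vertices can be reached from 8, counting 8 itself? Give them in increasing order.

Start at 8.
Its neighbours: 0.
Then their neighbours: 1.
Nothing further is reachable.

0, 1, 8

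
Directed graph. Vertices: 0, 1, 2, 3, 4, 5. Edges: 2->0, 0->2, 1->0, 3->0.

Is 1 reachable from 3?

Explore from 3.
Distance 1: reach 0.
Distance 2: reach 2.
The search from 3 is exhausted; no directed path reaches 1.

No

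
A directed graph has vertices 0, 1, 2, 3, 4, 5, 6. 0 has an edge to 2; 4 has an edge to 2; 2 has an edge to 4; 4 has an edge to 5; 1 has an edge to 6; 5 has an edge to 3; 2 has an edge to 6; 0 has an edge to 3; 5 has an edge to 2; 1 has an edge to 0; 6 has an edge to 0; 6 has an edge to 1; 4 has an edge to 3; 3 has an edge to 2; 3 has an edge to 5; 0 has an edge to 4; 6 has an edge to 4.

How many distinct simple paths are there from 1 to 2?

21

1→0→2
1→0→3→2
1→0→3→5→2
1→0→4→2
1→0→4→3→2
1→0→4→3→5→2
1→0→4→5→2
1→0→4→5→3→2
... and 13 more.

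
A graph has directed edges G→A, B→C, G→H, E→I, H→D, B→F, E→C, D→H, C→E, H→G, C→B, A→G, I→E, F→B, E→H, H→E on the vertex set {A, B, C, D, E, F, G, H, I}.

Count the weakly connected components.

1

From A: component {A, B, C, D, E, F, G, H, I}.
That's 1 component.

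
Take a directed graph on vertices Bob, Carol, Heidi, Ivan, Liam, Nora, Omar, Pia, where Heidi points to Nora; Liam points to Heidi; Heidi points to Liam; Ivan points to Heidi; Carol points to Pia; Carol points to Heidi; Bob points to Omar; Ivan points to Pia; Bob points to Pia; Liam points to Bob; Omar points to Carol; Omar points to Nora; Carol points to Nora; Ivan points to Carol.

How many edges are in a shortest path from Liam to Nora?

Distance 0: Liam.
Distance 1: Bob, Heidi.
Distance 2: Nora, Omar, Pia — contains Nora.

2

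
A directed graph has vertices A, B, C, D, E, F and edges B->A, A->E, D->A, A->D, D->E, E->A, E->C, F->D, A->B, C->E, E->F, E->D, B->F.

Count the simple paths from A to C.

3

A→B→F→D→E→C
A→D→E→C
A→E→C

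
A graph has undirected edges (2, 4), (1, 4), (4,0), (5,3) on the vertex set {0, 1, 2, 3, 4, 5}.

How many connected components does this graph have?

From 0: component {0, 1, 2, 4}.
From 3: component {3, 5}.
That's 2 components.

2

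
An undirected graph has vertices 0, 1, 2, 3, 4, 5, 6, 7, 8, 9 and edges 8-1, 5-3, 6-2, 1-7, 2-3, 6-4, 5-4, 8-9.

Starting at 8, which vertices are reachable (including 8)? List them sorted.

Start at 8.
Its neighbours: 1, 9.
Then their neighbours: 7.
Nothing further is reachable.

1, 7, 8, 9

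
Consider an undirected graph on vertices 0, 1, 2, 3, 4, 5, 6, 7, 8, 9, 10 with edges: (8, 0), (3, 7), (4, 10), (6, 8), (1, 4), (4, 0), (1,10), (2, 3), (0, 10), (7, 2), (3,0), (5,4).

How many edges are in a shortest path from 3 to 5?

Distance 0: 3.
Distance 1: 0, 2, 7.
Distance 2: 4, 8, 10.
Distance 3: 1, 5, 6 — contains 5.

3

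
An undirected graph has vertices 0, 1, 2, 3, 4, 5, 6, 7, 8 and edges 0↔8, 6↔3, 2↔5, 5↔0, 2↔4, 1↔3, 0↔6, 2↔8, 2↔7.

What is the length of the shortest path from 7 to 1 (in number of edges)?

Distance 0: 7.
Distance 1: 2.
Distance 2: 4, 5, 8.
Distance 3: 0.
Distance 4: 6.
Distance 5: 3.
Distance 6: 1 — contains 1.

6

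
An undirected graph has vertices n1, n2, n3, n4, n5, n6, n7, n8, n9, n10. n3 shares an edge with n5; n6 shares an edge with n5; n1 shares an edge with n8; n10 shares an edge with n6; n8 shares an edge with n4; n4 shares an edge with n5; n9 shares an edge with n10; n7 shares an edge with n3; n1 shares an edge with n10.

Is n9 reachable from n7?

Yes

Explore from n7.
Distance 1: reach n3.
Distance 2: reach n5.
Distance 3: reach n4, n6.
Distance 4: reach n8, n10.
Distance 5: reach n1, n9.
Found n9.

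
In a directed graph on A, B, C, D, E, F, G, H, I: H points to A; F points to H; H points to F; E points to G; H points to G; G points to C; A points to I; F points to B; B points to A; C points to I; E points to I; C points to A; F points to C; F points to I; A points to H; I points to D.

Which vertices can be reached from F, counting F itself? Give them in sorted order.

A, B, C, D, F, G, H, I

Start at F.
Its neighbours: B, C, H, I.
Then their neighbours: A, D, G.
Nothing further is reachable.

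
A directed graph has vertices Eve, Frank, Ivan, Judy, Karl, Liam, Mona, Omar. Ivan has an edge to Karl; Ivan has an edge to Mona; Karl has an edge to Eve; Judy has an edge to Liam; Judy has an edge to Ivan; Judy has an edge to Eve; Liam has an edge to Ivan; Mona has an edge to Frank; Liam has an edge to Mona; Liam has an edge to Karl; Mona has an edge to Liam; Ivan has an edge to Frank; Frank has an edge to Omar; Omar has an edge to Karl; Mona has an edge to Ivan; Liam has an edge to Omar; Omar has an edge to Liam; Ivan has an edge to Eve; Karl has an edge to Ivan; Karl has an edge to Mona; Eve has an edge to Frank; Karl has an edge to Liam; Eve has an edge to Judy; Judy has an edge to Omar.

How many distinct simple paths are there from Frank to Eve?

Frank→Omar→Karl→Eve
Frank→Omar→Karl→Ivan→Eve
Frank→Omar→Karl→Liam→Ivan→Eve
Frank→Omar→Karl→Liam→Mona→Ivan→Eve
Frank→Omar→Karl→Mona→Ivan→Eve
Frank→Omar→Karl→Mona→Liam→Ivan→Eve
Frank→Omar→Liam→Ivan→Eve
Frank→Omar→Liam→Ivan→Karl→Eve
Frank→Omar→Liam→Karl→Eve
Frank→Omar→Liam→Karl→Ivan→Eve
Frank→Omar→Liam→Karl→Mona→Ivan→Eve
Frank→Omar→Liam→Mona→Ivan→Eve
Frank→Omar→Liam→Mona→Ivan→Karl→Eve

13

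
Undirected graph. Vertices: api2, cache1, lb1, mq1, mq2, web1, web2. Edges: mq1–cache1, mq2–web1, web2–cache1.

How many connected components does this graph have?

4

From api2: component {api2}.
From cache1: component {cache1, mq1, web2}.
From lb1: component {lb1}.
From mq2: component {mq2, web1}.
That's 4 components.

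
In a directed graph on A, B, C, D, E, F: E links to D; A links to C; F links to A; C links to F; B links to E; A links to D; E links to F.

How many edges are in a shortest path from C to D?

Distance 0: C.
Distance 1: F.
Distance 2: A.
Distance 3: D — contains D.

3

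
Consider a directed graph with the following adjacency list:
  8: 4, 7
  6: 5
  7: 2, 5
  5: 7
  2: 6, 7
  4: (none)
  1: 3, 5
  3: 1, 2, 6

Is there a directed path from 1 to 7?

Explore from 1.
Distance 1: reach 3, 5.
Distance 2: reach 2, 6, 7.
Found 7.

Yes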